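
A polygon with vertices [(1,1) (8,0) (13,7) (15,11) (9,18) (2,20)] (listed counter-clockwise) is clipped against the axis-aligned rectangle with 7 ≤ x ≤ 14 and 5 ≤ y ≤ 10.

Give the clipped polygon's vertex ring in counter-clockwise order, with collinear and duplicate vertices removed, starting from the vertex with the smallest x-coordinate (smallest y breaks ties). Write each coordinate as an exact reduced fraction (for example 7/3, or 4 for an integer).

Clipped polygon: [(7,5) (81/7,5) (13,7) (14,9) (14,10) (7,10)]

1. After x ≥ 7: [(7,1/7) (8,0) (13,7) (15,11) (9,18) (7,130/7)]
2. After x ≤ 14: [(7,1/7) (8,0) (13,7) (14,9) (14,73/6) (9,18) (7,130/7)]
3. After y ≥ 5: [(7,5) (81/7,5) (13,7) (14,9) (14,73/6) (9,18) (7,130/7)]
4. After y ≤ 10: [(7,10) (7,5) (81/7,5) (13,7) (14,9) (14,10)]
5. Canonical ring: [(7,5) (81/7,5) (13,7) (14,9) (14,10) (7,10)]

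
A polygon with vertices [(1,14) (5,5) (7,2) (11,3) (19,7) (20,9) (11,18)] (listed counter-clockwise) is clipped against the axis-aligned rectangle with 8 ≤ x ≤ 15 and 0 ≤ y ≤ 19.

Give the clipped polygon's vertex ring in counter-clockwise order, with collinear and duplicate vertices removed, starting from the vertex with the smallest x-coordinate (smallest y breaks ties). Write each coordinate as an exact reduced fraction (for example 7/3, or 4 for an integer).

Clipped polygon: [(8,9/4) (11,3) (15,5) (15,14) (11,18) (8,84/5)]

1. After x ≥ 8: [(8,84/5) (8,9/4) (11,3) (19,7) (20,9) (11,18)]
2. After x ≤ 15: [(8,84/5) (8,9/4) (11,3) (15,5) (15,14) (11,18)]
3. After y ≥ 0: [(8,84/5) (8,9/4) (11,3) (15,5) (15,14) (11,18)]
4. After y ≤ 19: [(8,84/5) (8,9/4) (11,3) (15,5) (15,14) (11,18)]
5. Canonical ring: [(8,9/4) (11,3) (15,5) (15,14) (11,18) (8,84/5)]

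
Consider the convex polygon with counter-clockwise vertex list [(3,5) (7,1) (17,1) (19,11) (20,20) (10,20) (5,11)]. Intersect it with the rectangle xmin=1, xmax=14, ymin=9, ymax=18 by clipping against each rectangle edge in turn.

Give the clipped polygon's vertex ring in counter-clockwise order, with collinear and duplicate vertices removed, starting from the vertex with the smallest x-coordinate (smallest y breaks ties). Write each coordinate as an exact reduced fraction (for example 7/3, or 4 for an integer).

Clipped polygon: [(13/3,9) (14,9) (14,18) (80/9,18) (5,11)]

1. After x ≥ 1: [(3,5) (7,1) (17,1) (19,11) (20,20) (10,20) (5,11)]
2. After x ≤ 14: [(3,5) (7,1) (14,1) (14,20) (10,20) (5,11)]
3. After y ≥ 9: [(13/3,9) (14,9) (14,20) (10,20) (5,11)]
4. After y ≤ 18: [(13/3,9) (14,9) (14,18) (80/9,18) (5,11)]
5. Canonical ring: [(13/3,9) (14,9) (14,18) (80/9,18) (5,11)]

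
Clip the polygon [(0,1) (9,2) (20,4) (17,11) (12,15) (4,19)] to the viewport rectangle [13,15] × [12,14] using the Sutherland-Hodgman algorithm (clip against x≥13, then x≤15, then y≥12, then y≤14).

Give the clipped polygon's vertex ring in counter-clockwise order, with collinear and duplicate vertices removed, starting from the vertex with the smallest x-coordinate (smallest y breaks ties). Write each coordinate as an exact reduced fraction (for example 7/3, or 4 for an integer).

1. After x ≥ 13: [(13,30/11) (20,4) (17,11) (13,71/5)]
2. After x ≤ 15: [(13,30/11) (15,34/11) (15,63/5) (13,71/5)]
3. After y ≥ 12: [(13,12) (15,12) (15,63/5) (13,71/5)]
4. After y ≤ 14: [(13,14) (13,12) (15,12) (15,63/5) (53/4,14)]
5. Canonical ring: [(13,12) (15,12) (15,63/5) (53/4,14) (13,14)]

Clipped polygon: [(13,12) (15,12) (15,63/5) (53/4,14) (13,14)]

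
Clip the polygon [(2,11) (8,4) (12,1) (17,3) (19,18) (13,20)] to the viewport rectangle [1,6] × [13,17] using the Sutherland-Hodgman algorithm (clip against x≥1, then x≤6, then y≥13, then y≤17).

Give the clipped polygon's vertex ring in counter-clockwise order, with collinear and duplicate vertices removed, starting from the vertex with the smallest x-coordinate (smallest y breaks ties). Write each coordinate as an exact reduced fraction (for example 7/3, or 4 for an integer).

1. After x ≥ 1: [(2,11) (8,4) (12,1) (17,3) (19,18) (13,20)]
2. After x ≤ 6: [(6,157/11) (2,11) (6,19/3)]
3. After y ≥ 13: [(6,13) (6,157/11) (40/9,13)]
4. After y ≤ 17: [(6,13) (6,157/11) (40/9,13)]
5. Canonical ring: [(40/9,13) (6,13) (6,157/11)]

Clipped polygon: [(40/9,13) (6,13) (6,157/11)]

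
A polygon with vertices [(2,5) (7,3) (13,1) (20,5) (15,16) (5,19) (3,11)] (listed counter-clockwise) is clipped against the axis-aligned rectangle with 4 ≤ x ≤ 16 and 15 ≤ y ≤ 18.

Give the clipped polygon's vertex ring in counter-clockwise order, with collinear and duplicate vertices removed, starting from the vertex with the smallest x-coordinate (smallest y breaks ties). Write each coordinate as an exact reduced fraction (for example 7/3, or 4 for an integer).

Clipped polygon: [(4,15) (170/11,15) (15,16) (25/3,18) (19/4,18)]

1. After x ≥ 4: [(4,21/5) (7,3) (13,1) (20,5) (15,16) (5,19) (4,15)]
2. After x ≤ 16: [(4,21/5) (7,3) (13,1) (16,19/7) (16,69/5) (15,16) (5,19) (4,15)]
3. After y ≥ 15: [(4,15) (170/11,15) (15,16) (5,19) (4,15)]
4. After y ≤ 18: [(4,15) (170/11,15) (15,16) (25/3,18) (19/4,18) (4,15)]
5. Canonical ring: [(4,15) (170/11,15) (15,16) (25/3,18) (19/4,18)]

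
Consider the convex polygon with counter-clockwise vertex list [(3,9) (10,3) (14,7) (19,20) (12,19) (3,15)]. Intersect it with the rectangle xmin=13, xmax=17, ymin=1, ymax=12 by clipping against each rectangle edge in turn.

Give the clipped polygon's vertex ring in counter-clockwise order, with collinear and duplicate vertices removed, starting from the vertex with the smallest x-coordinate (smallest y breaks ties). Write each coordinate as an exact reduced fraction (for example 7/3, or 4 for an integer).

1. After x ≥ 13: [(13,6) (14,7) (19,20) (13,134/7)]
2. After x ≤ 17: [(13,6) (14,7) (17,74/5) (17,138/7) (13,134/7)]
3. After y ≥ 1: [(13,6) (14,7) (17,74/5) (17,138/7) (13,134/7)]
4. After y ≤ 12: [(13,12) (13,6) (14,7) (207/13,12)]
5. Canonical ring: [(13,6) (14,7) (207/13,12) (13,12)]

Clipped polygon: [(13,6) (14,7) (207/13,12) (13,12)]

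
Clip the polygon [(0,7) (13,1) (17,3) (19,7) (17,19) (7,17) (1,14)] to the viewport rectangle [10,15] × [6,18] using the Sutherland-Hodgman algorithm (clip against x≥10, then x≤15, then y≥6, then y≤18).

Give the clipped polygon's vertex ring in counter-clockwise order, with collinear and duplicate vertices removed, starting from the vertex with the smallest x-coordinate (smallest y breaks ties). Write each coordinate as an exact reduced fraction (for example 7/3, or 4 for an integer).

1. After x ≥ 10: [(10,31/13) (13,1) (17,3) (19,7) (17,19) (10,88/5)]
2. After x ≤ 15: [(10,31/13) (13,1) (15,2) (15,93/5) (10,88/5)]
3. After y ≥ 6: [(10,6) (15,6) (15,93/5) (10,88/5)]
4. After y ≤ 18: [(10,6) (15,6) (15,18) (12,18) (10,88/5)]
5. Canonical ring: [(10,6) (15,6) (15,18) (12,18) (10,88/5)]

Clipped polygon: [(10,6) (15,6) (15,18) (12,18) (10,88/5)]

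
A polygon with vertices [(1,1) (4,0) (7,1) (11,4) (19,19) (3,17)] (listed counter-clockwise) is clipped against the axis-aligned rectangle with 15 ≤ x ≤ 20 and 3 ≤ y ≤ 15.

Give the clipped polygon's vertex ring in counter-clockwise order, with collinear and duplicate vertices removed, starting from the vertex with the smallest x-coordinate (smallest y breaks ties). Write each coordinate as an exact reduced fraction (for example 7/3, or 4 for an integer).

1. After x ≥ 15: [(15,23/2) (19,19) (15,37/2)]
2. After x ≤ 20: [(15,23/2) (19,19) (15,37/2)]
3. After y ≥ 3: [(15,23/2) (19,19) (15,37/2)]
4. After y ≤ 15: [(15,15) (15,23/2) (253/15,15)]
5. Canonical ring: [(15,23/2) (253/15,15) (15,15)]

Clipped polygon: [(15,23/2) (253/15,15) (15,15)]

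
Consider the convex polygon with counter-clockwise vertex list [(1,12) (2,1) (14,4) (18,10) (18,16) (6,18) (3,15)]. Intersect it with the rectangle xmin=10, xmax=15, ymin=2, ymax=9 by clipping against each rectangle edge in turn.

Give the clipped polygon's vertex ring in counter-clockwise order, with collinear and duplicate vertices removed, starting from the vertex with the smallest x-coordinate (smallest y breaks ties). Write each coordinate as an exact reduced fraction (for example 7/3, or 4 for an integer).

1. After x ≥ 10: [(10,3) (14,4) (18,10) (18,16) (10,52/3)]
2. After x ≤ 15: [(10,3) (14,4) (15,11/2) (15,33/2) (10,52/3)]
3. After y ≥ 2: [(10,3) (14,4) (15,11/2) (15,33/2) (10,52/3)]
4. After y ≤ 9: [(10,9) (10,3) (14,4) (15,11/2) (15,9)]
5. Canonical ring: [(10,3) (14,4) (15,11/2) (15,9) (10,9)]

Clipped polygon: [(10,3) (14,4) (15,11/2) (15,9) (10,9)]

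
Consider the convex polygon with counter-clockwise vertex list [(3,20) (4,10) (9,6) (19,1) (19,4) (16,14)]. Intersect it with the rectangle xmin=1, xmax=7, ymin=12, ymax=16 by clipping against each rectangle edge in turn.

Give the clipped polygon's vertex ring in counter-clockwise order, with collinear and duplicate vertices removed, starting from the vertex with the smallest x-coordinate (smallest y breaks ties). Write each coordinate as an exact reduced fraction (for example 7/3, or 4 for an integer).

Clipped polygon: [(17/5,16) (19/5,12) (7,12) (7,16)]

1. After x ≥ 1: [(3,20) (4,10) (9,6) (19,1) (19,4) (16,14)]
2. After x ≤ 7: [(7,236/13) (3,20) (4,10) (7,38/5)]
3. After y ≥ 12: [(7,12) (7,236/13) (3,20) (19/5,12)]
4. After y ≤ 16: [(7,12) (7,16) (17/5,16) (19/5,12)]
5. Canonical ring: [(17/5,16) (19/5,12) (7,12) (7,16)]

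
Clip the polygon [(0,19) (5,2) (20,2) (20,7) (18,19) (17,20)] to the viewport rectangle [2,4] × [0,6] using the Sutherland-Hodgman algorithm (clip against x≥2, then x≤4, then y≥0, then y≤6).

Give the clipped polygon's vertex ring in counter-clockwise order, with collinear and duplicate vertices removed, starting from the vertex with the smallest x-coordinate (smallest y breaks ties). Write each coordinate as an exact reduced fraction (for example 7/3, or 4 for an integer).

1. After x ≥ 2: [(2,325/17) (2,61/5) (5,2) (20,2) (20,7) (18,19) (17,20)]
2. After x ≤ 4: [(4,327/17) (2,325/17) (2,61/5) (4,27/5)]
3. After y ≥ 0: [(4,327/17) (2,325/17) (2,61/5) (4,27/5)]
4. After y ≤ 6: [(4,6) (65/17,6) (4,27/5)]
5. Canonical ring: [(65/17,6) (4,27/5) (4,6)]

Clipped polygon: [(65/17,6) (4,27/5) (4,6)]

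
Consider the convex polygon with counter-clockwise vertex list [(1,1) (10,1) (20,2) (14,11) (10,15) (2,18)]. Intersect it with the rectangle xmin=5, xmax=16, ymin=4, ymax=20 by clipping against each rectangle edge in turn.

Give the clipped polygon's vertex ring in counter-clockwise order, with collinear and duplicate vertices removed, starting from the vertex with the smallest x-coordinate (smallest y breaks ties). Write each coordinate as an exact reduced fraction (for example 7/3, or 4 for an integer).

1. After x ≥ 5: [(5,1) (10,1) (20,2) (14,11) (10,15) (5,135/8)]
2. After x ≤ 16: [(5,1) (10,1) (16,8/5) (16,8) (14,11) (10,15) (5,135/8)]
3. After y ≥ 4: [(5,4) (16,4) (16,8) (14,11) (10,15) (5,135/8)]
4. After y ≤ 20: [(5,4) (16,4) (16,8) (14,11) (10,15) (5,135/8)]
5. Canonical ring: [(5,4) (16,4) (16,8) (14,11) (10,15) (5,135/8)]

Clipped polygon: [(5,4) (16,4) (16,8) (14,11) (10,15) (5,135/8)]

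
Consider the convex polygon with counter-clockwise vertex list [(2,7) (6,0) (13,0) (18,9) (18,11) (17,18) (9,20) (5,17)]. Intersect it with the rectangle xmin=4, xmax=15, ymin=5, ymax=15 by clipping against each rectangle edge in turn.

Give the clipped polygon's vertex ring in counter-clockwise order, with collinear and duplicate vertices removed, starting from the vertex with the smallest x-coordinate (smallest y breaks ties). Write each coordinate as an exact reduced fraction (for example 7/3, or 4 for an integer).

1. After x ≥ 4: [(4,41/3) (4,7/2) (6,0) (13,0) (18,9) (18,11) (17,18) (9,20) (5,17)]
2. After x ≤ 15: [(4,41/3) (4,7/2) (6,0) (13,0) (15,18/5) (15,37/2) (9,20) (5,17)]
3. After y ≥ 5: [(4,41/3) (4,5) (15,5) (15,37/2) (9,20) (5,17)]
4. After y ≤ 15: [(22/5,15) (4,41/3) (4,5) (15,5) (15,15)]
5. Canonical ring: [(4,5) (15,5) (15,15) (22/5,15) (4,41/3)]

Clipped polygon: [(4,5) (15,5) (15,15) (22/5,15) (4,41/3)]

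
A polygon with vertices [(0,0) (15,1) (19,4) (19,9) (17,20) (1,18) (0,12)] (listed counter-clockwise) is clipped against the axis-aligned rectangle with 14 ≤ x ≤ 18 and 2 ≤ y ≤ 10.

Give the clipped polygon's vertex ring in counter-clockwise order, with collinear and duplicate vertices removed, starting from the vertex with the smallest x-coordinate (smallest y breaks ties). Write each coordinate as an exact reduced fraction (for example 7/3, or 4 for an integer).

Clipped polygon: [(14,2) (49/3,2) (18,13/4) (18,10) (14,10)]

1. After x ≥ 14: [(14,14/15) (15,1) (19,4) (19,9) (17,20) (14,157/8)]
2. After x ≤ 18: [(14,14/15) (15,1) (18,13/4) (18,29/2) (17,20) (14,157/8)]
3. After y ≥ 2: [(14,2) (49/3,2) (18,13/4) (18,29/2) (17,20) (14,157/8)]
4. After y ≤ 10: [(14,10) (14,2) (49/3,2) (18,13/4) (18,10)]
5. Canonical ring: [(14,2) (49/3,2) (18,13/4) (18,10) (14,10)]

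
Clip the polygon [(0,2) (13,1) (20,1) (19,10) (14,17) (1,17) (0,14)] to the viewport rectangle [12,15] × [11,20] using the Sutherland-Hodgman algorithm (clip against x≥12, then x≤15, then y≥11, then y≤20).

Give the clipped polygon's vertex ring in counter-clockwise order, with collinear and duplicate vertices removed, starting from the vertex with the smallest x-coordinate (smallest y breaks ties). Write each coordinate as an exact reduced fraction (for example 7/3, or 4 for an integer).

Clipped polygon: [(12,11) (15,11) (15,78/5) (14,17) (12,17)]

1. After x ≥ 12: [(12,14/13) (13,1) (20,1) (19,10) (14,17) (12,17)]
2. After x ≤ 15: [(12,14/13) (13,1) (15,1) (15,78/5) (14,17) (12,17)]
3. After y ≥ 11: [(12,11) (15,11) (15,78/5) (14,17) (12,17)]
4. After y ≤ 20: [(12,11) (15,11) (15,78/5) (14,17) (12,17)]
5. Canonical ring: [(12,11) (15,11) (15,78/5) (14,17) (12,17)]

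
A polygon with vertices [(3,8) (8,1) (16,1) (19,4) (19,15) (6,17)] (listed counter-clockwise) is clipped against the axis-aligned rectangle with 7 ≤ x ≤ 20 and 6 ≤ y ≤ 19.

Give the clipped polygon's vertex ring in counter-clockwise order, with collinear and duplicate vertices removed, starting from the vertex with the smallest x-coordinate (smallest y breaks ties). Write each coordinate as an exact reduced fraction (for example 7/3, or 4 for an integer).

1. After x ≥ 7: [(7,12/5) (8,1) (16,1) (19,4) (19,15) (7,219/13)]
2. After x ≤ 20: [(7,12/5) (8,1) (16,1) (19,4) (19,15) (7,219/13)]
3. After y ≥ 6: [(7,6) (19,6) (19,15) (7,219/13)]
4. After y ≤ 19: [(7,6) (19,6) (19,15) (7,219/13)]
5. Canonical ring: [(7,6) (19,6) (19,15) (7,219/13)]

Clipped polygon: [(7,6) (19,6) (19,15) (7,219/13)]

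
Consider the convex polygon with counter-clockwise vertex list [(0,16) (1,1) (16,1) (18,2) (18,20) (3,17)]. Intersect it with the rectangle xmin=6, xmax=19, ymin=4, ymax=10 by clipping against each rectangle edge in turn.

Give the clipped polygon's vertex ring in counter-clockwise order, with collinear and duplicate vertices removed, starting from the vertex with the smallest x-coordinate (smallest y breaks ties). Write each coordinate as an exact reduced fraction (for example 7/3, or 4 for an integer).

Clipped polygon: [(6,4) (18,4) (18,10) (6,10)]

1. After x ≥ 6: [(6,1) (16,1) (18,2) (18,20) (6,88/5)]
2. After x ≤ 19: [(6,1) (16,1) (18,2) (18,20) (6,88/5)]
3. After y ≥ 4: [(6,4) (18,4) (18,20) (6,88/5)]
4. After y ≤ 10: [(6,10) (6,4) (18,4) (18,10)]
5. Canonical ring: [(6,4) (18,4) (18,10) (6,10)]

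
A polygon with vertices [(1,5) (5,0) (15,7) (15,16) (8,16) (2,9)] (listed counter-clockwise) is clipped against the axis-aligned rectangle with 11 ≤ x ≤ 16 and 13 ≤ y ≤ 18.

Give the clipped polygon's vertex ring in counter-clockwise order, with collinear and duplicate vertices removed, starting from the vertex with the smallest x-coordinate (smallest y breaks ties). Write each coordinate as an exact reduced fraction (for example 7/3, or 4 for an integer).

Clipped polygon: [(11,13) (15,13) (15,16) (11,16)]

1. After x ≥ 11: [(11,21/5) (15,7) (15,16) (11,16)]
2. After x ≤ 16: [(11,21/5) (15,7) (15,16) (11,16)]
3. After y ≥ 13: [(11,13) (15,13) (15,16) (11,16)]
4. After y ≤ 18: [(11,13) (15,13) (15,16) (11,16)]
5. Canonical ring: [(11,13) (15,13) (15,16) (11,16)]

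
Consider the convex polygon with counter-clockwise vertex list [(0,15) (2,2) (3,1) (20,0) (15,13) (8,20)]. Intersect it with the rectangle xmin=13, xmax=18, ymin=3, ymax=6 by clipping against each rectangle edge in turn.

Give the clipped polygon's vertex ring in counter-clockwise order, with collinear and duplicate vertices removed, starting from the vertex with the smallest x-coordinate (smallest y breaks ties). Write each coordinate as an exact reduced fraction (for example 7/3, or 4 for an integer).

Clipped polygon: [(13,3) (18,3) (18,26/5) (230/13,6) (13,6)]

1. After x ≥ 13: [(13,7/17) (20,0) (15,13) (13,15)]
2. After x ≤ 18: [(13,7/17) (18,2/17) (18,26/5) (15,13) (13,15)]
3. After y ≥ 3: [(13,3) (18,3) (18,26/5) (15,13) (13,15)]
4. After y ≤ 6: [(13,6) (13,3) (18,3) (18,26/5) (230/13,6)]
5. Canonical ring: [(13,3) (18,3) (18,26/5) (230/13,6) (13,6)]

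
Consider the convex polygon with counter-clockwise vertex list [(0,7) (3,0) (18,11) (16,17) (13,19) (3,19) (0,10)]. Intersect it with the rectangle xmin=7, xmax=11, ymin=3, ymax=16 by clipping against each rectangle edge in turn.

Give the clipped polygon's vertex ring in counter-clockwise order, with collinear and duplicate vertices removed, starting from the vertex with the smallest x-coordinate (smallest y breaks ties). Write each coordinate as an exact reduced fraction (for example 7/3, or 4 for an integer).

1. After x ≥ 7: [(7,44/15) (18,11) (16,17) (13,19) (7,19)]
2. After x ≤ 11: [(7,44/15) (11,88/15) (11,19) (7,19)]
3. After y ≥ 3: [(7,3) (78/11,3) (11,88/15) (11,19) (7,19)]
4. After y ≤ 16: [(7,16) (7,3) (78/11,3) (11,88/15) (11,16)]
5. Canonical ring: [(7,3) (78/11,3) (11,88/15) (11,16) (7,16)]

Clipped polygon: [(7,3) (78/11,3) (11,88/15) (11,16) (7,16)]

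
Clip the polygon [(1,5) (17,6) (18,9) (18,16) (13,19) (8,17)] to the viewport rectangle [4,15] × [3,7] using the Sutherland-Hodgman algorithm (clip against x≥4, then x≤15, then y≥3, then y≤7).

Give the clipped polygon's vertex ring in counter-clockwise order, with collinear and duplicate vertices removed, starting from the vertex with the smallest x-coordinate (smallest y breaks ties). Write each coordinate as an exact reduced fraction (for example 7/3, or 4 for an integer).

1. After x ≥ 4: [(4,71/7) (4,83/16) (17,6) (18,9) (18,16) (13,19) (8,17)]
2. After x ≤ 15: [(4,71/7) (4,83/16) (15,47/8) (15,89/5) (13,19) (8,17)]
3. After y ≥ 3: [(4,71/7) (4,83/16) (15,47/8) (15,89/5) (13,19) (8,17)]
4. After y ≤ 7: [(4,7) (4,83/16) (15,47/8) (15,7)]
5. Canonical ring: [(4,83/16) (15,47/8) (15,7) (4,7)]

Clipped polygon: [(4,83/16) (15,47/8) (15,7) (4,7)]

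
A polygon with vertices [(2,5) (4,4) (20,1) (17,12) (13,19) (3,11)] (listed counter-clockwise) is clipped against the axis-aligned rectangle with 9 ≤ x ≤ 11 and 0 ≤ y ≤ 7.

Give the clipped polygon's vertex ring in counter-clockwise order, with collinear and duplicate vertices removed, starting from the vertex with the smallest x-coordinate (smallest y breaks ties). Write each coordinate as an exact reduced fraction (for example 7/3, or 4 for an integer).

1. After x ≥ 9: [(9,49/16) (20,1) (17,12) (13,19) (9,79/5)]
2. After x ≤ 11: [(9,49/16) (11,43/16) (11,87/5) (9,79/5)]
3. After y ≥ 0: [(9,49/16) (11,43/16) (11,87/5) (9,79/5)]
4. After y ≤ 7: [(9,7) (9,49/16) (11,43/16) (11,7)]
5. Canonical ring: [(9,49/16) (11,43/16) (11,7) (9,7)]

Clipped polygon: [(9,49/16) (11,43/16) (11,7) (9,7)]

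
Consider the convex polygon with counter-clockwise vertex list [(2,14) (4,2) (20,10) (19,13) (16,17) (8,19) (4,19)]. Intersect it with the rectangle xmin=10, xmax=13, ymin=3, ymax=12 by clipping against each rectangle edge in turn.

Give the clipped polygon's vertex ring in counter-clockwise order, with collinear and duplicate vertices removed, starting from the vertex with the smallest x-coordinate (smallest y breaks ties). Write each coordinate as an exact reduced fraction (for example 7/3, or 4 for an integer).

Clipped polygon: [(10,5) (13,13/2) (13,12) (10,12)]

1. After x ≥ 10: [(10,5) (20,10) (19,13) (16,17) (10,37/2)]
2. After x ≤ 13: [(10,5) (13,13/2) (13,71/4) (10,37/2)]
3. After y ≥ 3: [(10,5) (13,13/2) (13,71/4) (10,37/2)]
4. After y ≤ 12: [(10,12) (10,5) (13,13/2) (13,12)]
5. Canonical ring: [(10,5) (13,13/2) (13,12) (10,12)]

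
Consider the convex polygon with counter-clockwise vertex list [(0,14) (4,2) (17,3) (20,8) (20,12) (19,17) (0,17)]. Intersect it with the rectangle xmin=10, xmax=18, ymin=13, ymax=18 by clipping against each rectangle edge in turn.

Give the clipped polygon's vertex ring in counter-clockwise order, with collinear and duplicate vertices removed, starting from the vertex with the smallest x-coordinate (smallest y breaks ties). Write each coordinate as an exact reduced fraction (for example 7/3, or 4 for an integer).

1. After x ≥ 10: [(10,32/13) (17,3) (20,8) (20,12) (19,17) (10,17)]
2. After x ≤ 18: [(10,32/13) (17,3) (18,14/3) (18,17) (10,17)]
3. After y ≥ 13: [(10,13) (18,13) (18,17) (10,17)]
4. After y ≤ 18: [(10,13) (18,13) (18,17) (10,17)]
5. Canonical ring: [(10,13) (18,13) (18,17) (10,17)]

Clipped polygon: [(10,13) (18,13) (18,17) (10,17)]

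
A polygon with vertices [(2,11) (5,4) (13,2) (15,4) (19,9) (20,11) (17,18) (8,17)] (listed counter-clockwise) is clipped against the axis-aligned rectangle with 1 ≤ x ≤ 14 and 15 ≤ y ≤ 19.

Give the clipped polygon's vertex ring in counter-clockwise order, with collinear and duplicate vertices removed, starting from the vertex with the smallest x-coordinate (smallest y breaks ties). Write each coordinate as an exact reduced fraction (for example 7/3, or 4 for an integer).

Clipped polygon: [(6,15) (14,15) (14,53/3) (8,17)]

1. After x ≥ 1: [(2,11) (5,4) (13,2) (15,4) (19,9) (20,11) (17,18) (8,17)]
2. After x ≤ 14: [(2,11) (5,4) (13,2) (14,3) (14,53/3) (8,17)]
3. After y ≥ 15: [(6,15) (14,15) (14,53/3) (8,17)]
4. After y ≤ 19: [(6,15) (14,15) (14,53/3) (8,17)]
5. Canonical ring: [(6,15) (14,15) (14,53/3) (8,17)]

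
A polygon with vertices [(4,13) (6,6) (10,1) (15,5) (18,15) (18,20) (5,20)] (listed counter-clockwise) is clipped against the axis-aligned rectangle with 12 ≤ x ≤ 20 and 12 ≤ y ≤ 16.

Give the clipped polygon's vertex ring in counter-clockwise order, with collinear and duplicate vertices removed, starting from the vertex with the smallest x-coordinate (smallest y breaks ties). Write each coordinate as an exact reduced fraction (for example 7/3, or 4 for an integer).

1. After x ≥ 12: [(12,13/5) (15,5) (18,15) (18,20) (12,20)]
2. After x ≤ 20: [(12,13/5) (15,5) (18,15) (18,20) (12,20)]
3. After y ≥ 12: [(12,12) (171/10,12) (18,15) (18,20) (12,20)]
4. After y ≤ 16: [(12,16) (12,12) (171/10,12) (18,15) (18,16)]
5. Canonical ring: [(12,12) (171/10,12) (18,15) (18,16) (12,16)]

Clipped polygon: [(12,12) (171/10,12) (18,15) (18,16) (12,16)]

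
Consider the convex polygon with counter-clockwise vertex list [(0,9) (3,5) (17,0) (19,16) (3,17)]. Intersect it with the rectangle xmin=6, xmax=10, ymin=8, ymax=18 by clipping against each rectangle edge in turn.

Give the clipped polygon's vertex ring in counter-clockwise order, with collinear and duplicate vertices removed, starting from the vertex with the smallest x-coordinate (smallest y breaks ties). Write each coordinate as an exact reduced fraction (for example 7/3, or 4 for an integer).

1. After x ≥ 6: [(6,55/14) (17,0) (19,16) (6,269/16)]
2. After x ≤ 10: [(6,55/14) (10,5/2) (10,265/16) (6,269/16)]
3. After y ≥ 8: [(6,8) (10,8) (10,265/16) (6,269/16)]
4. After y ≤ 18: [(6,8) (10,8) (10,265/16) (6,269/16)]
5. Canonical ring: [(6,8) (10,8) (10,265/16) (6,269/16)]

Clipped polygon: [(6,8) (10,8) (10,265/16) (6,269/16)]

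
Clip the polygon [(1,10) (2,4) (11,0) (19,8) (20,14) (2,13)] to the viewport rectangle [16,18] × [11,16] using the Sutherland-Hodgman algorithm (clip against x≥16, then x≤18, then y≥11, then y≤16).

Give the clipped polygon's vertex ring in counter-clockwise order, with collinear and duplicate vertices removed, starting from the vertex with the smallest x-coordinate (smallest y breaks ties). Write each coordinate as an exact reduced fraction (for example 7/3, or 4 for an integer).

Clipped polygon: [(16,11) (18,11) (18,125/9) (16,124/9)]

1. After x ≥ 16: [(16,5) (19,8) (20,14) (16,124/9)]
2. After x ≤ 18: [(16,5) (18,7) (18,125/9) (16,124/9)]
3. After y ≥ 11: [(16,11) (18,11) (18,125/9) (16,124/9)]
4. After y ≤ 16: [(16,11) (18,11) (18,125/9) (16,124/9)]
5. Canonical ring: [(16,11) (18,11) (18,125/9) (16,124/9)]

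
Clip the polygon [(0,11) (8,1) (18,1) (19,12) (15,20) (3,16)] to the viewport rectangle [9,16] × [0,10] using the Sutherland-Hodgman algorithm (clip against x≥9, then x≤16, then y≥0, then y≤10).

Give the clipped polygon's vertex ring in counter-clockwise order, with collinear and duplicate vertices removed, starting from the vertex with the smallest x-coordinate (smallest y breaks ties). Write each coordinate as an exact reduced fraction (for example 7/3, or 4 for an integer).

1. After x ≥ 9: [(9,1) (18,1) (19,12) (15,20) (9,18)]
2. After x ≤ 16: [(9,1) (16,1) (16,18) (15,20) (9,18)]
3. After y ≥ 0: [(9,1) (16,1) (16,18) (15,20) (9,18)]
4. After y ≤ 10: [(9,10) (9,1) (16,1) (16,10)]
5. Canonical ring: [(9,1) (16,1) (16,10) (9,10)]

Clipped polygon: [(9,1) (16,1) (16,10) (9,10)]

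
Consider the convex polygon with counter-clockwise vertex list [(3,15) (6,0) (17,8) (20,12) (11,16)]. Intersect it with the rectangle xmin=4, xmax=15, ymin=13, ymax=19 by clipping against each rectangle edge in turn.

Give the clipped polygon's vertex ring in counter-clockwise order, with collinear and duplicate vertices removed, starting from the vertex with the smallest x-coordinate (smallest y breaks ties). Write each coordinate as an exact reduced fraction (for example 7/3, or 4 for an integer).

1. After x ≥ 4: [(4,121/8) (4,10) (6,0) (17,8) (20,12) (11,16)]
2. After x ≤ 15: [(4,121/8) (4,10) (6,0) (15,72/11) (15,128/9) (11,16)]
3. After y ≥ 13: [(4,121/8) (4,13) (15,13) (15,128/9) (11,16)]
4. After y ≤ 19: [(4,121/8) (4,13) (15,13) (15,128/9) (11,16)]
5. Canonical ring: [(4,13) (15,13) (15,128/9) (11,16) (4,121/8)]

Clipped polygon: [(4,13) (15,13) (15,128/9) (11,16) (4,121/8)]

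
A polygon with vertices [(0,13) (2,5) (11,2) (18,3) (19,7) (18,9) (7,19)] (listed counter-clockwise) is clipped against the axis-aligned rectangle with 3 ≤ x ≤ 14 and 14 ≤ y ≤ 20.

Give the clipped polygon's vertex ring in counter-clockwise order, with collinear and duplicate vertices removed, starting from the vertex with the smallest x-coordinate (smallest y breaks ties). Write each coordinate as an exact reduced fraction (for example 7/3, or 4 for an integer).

Clipped polygon: [(3,14) (25/2,14) (7,19) (3,109/7)]

1. After x ≥ 3: [(3,109/7) (3,14/3) (11,2) (18,3) (19,7) (18,9) (7,19)]
2. After x ≤ 14: [(3,109/7) (3,14/3) (11,2) (14,17/7) (14,139/11) (7,19)]
3. After y ≥ 14: [(3,109/7) (3,14) (25/2,14) (7,19)]
4. After y ≤ 20: [(3,109/7) (3,14) (25/2,14) (7,19)]
5. Canonical ring: [(3,14) (25/2,14) (7,19) (3,109/7)]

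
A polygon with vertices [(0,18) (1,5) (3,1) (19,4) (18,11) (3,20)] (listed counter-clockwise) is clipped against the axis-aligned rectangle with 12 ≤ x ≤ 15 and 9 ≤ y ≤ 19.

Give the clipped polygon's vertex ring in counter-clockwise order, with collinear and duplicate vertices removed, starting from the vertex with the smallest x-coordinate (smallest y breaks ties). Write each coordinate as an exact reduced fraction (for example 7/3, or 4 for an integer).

Clipped polygon: [(12,9) (15,9) (15,64/5) (12,73/5)]

1. After x ≥ 12: [(12,43/16) (19,4) (18,11) (12,73/5)]
2. After x ≤ 15: [(12,43/16) (15,13/4) (15,64/5) (12,73/5)]
3. After y ≥ 9: [(12,9) (15,9) (15,64/5) (12,73/5)]
4. After y ≤ 19: [(12,9) (15,9) (15,64/5) (12,73/5)]
5. Canonical ring: [(12,9) (15,9) (15,64/5) (12,73/5)]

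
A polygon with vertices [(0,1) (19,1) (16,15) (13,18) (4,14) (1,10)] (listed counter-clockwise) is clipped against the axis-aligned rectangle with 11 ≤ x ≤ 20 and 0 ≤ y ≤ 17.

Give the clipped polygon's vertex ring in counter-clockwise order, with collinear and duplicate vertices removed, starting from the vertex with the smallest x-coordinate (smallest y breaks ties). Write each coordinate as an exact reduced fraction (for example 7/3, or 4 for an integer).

Clipped polygon: [(11,1) (19,1) (16,15) (14,17) (11,17)]

1. After x ≥ 11: [(11,1) (19,1) (16,15) (13,18) (11,154/9)]
2. After x ≤ 20: [(11,1) (19,1) (16,15) (13,18) (11,154/9)]
3. After y ≥ 0: [(11,1) (19,1) (16,15) (13,18) (11,154/9)]
4. After y ≤ 17: [(11,17) (11,1) (19,1) (16,15) (14,17)]
5. Canonical ring: [(11,1) (19,1) (16,15) (14,17) (11,17)]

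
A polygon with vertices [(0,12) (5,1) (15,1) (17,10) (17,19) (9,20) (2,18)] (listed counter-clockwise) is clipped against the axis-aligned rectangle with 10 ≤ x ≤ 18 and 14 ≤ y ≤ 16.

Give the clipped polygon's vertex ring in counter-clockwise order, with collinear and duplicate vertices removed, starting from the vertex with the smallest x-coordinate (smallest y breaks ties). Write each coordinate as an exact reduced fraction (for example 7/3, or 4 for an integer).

1. After x ≥ 10: [(10,1) (15,1) (17,10) (17,19) (10,159/8)]
2. After x ≤ 18: [(10,1) (15,1) (17,10) (17,19) (10,159/8)]
3. After y ≥ 14: [(10,14) (17,14) (17,19) (10,159/8)]
4. After y ≤ 16: [(10,16) (10,14) (17,14) (17,16)]
5. Canonical ring: [(10,14) (17,14) (17,16) (10,16)]

Clipped polygon: [(10,14) (17,14) (17,16) (10,16)]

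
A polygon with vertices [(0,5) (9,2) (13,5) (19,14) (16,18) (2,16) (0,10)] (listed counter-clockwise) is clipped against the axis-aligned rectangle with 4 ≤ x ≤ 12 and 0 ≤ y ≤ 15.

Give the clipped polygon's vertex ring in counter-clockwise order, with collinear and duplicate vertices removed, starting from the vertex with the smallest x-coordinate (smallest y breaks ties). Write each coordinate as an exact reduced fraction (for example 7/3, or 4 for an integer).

Clipped polygon: [(4,11/3) (9,2) (12,17/4) (12,15) (4,15)]

1. After x ≥ 4: [(4,11/3) (9,2) (13,5) (19,14) (16,18) (4,114/7)]
2. After x ≤ 12: [(4,11/3) (9,2) (12,17/4) (12,122/7) (4,114/7)]
3. After y ≥ 0: [(4,11/3) (9,2) (12,17/4) (12,122/7) (4,114/7)]
4. After y ≤ 15: [(4,15) (4,11/3) (9,2) (12,17/4) (12,15)]
5. Canonical ring: [(4,11/3) (9,2) (12,17/4) (12,15) (4,15)]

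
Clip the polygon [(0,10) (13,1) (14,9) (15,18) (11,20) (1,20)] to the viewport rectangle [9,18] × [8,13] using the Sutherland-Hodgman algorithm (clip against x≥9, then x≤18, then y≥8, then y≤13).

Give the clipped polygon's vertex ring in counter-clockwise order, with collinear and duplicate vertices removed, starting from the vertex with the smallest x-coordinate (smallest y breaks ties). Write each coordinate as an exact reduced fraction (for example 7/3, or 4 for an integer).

Clipped polygon: [(9,8) (111/8,8) (14,9) (130/9,13) (9,13)]

1. After x ≥ 9: [(9,49/13) (13,1) (14,9) (15,18) (11,20) (9,20)]
2. After x ≤ 18: [(9,49/13) (13,1) (14,9) (15,18) (11,20) (9,20)]
3. After y ≥ 8: [(9,8) (111/8,8) (14,9) (15,18) (11,20) (9,20)]
4. After y ≤ 13: [(9,13) (9,8) (111/8,8) (14,9) (130/9,13)]
5. Canonical ring: [(9,8) (111/8,8) (14,9) (130/9,13) (9,13)]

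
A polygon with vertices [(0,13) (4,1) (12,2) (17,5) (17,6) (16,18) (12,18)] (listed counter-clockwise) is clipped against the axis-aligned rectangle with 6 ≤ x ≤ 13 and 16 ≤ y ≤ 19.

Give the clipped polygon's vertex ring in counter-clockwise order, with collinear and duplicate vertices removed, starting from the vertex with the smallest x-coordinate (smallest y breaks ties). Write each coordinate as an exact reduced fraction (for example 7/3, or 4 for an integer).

Clipped polygon: [(36/5,16) (13,16) (13,18) (12,18)]

1. After x ≥ 6: [(6,31/2) (6,5/4) (12,2) (17,5) (17,6) (16,18) (12,18)]
2. After x ≤ 13: [(6,31/2) (6,5/4) (12,2) (13,13/5) (13,18) (12,18)]
3. After y ≥ 16: [(36/5,16) (13,16) (13,18) (12,18)]
4. After y ≤ 19: [(36/5,16) (13,16) (13,18) (12,18)]
5. Canonical ring: [(36/5,16) (13,16) (13,18) (12,18)]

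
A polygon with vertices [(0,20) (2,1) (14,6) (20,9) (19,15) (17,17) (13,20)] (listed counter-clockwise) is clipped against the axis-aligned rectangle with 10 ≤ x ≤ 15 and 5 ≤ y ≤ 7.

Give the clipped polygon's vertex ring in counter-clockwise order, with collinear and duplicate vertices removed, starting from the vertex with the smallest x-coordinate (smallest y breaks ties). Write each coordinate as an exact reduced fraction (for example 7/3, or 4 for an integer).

1. After x ≥ 10: [(10,20) (10,13/3) (14,6) (20,9) (19,15) (17,17) (13,20)]
2. After x ≤ 15: [(10,20) (10,13/3) (14,6) (15,13/2) (15,37/2) (13,20)]
3. After y ≥ 5: [(10,20) (10,5) (58/5,5) (14,6) (15,13/2) (15,37/2) (13,20)]
4. After y ≤ 7: [(10,7) (10,5) (58/5,5) (14,6) (15,13/2) (15,7)]
5. Canonical ring: [(10,5) (58/5,5) (14,6) (15,13/2) (15,7) (10,7)]

Clipped polygon: [(10,5) (58/5,5) (14,6) (15,13/2) (15,7) (10,7)]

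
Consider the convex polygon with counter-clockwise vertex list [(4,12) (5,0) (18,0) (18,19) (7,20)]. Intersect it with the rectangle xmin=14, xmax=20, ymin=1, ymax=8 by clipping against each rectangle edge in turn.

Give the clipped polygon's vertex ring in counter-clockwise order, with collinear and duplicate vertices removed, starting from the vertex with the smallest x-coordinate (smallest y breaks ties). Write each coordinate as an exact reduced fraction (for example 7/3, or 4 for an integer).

1. After x ≥ 14: [(14,0) (18,0) (18,19) (14,213/11)]
2. After x ≤ 20: [(14,0) (18,0) (18,19) (14,213/11)]
3. After y ≥ 1: [(14,1) (18,1) (18,19) (14,213/11)]
4. After y ≤ 8: [(14,8) (14,1) (18,1) (18,8)]
5. Canonical ring: [(14,1) (18,1) (18,8) (14,8)]

Clipped polygon: [(14,1) (18,1) (18,8) (14,8)]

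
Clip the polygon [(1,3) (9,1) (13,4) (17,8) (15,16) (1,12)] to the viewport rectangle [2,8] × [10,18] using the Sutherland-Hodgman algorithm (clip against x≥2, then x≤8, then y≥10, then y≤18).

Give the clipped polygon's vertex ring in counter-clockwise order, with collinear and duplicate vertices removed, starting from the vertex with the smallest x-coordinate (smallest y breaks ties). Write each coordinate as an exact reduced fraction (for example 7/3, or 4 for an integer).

1. After x ≥ 2: [(2,11/4) (9,1) (13,4) (17,8) (15,16) (2,86/7)]
2. After x ≤ 8: [(2,11/4) (8,5/4) (8,14) (2,86/7)]
3. After y ≥ 10: [(2,10) (8,10) (8,14) (2,86/7)]
4. After y ≤ 18: [(2,10) (8,10) (8,14) (2,86/7)]
5. Canonical ring: [(2,10) (8,10) (8,14) (2,86/7)]

Clipped polygon: [(2,10) (8,10) (8,14) (2,86/7)]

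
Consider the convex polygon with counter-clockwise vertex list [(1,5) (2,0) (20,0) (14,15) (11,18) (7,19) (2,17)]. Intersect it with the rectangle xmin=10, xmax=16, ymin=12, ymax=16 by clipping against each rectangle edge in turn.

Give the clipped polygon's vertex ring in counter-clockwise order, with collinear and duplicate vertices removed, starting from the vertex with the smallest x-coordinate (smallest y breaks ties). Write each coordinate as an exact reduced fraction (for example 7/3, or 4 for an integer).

Clipped polygon: [(10,12) (76/5,12) (14,15) (13,16) (10,16)]

1. After x ≥ 10: [(10,0) (20,0) (14,15) (11,18) (10,73/4)]
2. After x ≤ 16: [(10,0) (16,0) (16,10) (14,15) (11,18) (10,73/4)]
3. After y ≥ 12: [(10,12) (76/5,12) (14,15) (11,18) (10,73/4)]
4. After y ≤ 16: [(10,16) (10,12) (76/5,12) (14,15) (13,16)]
5. Canonical ring: [(10,12) (76/5,12) (14,15) (13,16) (10,16)]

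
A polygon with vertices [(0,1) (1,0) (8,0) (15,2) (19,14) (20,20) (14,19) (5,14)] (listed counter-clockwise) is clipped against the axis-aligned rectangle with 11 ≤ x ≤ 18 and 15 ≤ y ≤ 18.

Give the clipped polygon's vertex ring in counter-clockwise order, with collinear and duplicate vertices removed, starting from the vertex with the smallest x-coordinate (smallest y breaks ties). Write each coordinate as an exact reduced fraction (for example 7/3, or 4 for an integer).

1. After x ≥ 11: [(11,6/7) (15,2) (19,14) (20,20) (14,19) (11,52/3)]
2. After x ≤ 18: [(11,6/7) (15,2) (18,11) (18,59/3) (14,19) (11,52/3)]
3. After y ≥ 15: [(11,15) (18,15) (18,59/3) (14,19) (11,52/3)]
4. After y ≤ 18: [(11,15) (18,15) (18,18) (61/5,18) (11,52/3)]
5. Canonical ring: [(11,15) (18,15) (18,18) (61/5,18) (11,52/3)]

Clipped polygon: [(11,15) (18,15) (18,18) (61/5,18) (11,52/3)]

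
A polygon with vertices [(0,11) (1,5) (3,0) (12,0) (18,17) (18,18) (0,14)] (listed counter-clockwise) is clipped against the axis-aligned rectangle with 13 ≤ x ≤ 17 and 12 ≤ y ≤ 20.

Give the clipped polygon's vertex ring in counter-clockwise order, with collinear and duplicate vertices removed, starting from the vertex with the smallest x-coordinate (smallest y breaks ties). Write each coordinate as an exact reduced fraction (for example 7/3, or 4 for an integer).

Clipped polygon: [(13,12) (276/17,12) (17,85/6) (17,160/9) (13,152/9)]

1. After x ≥ 13: [(13,17/6) (18,17) (18,18) (13,152/9)]
2. After x ≤ 17: [(13,17/6) (17,85/6) (17,160/9) (13,152/9)]
3. After y ≥ 12: [(13,12) (276/17,12) (17,85/6) (17,160/9) (13,152/9)]
4. After y ≤ 20: [(13,12) (276/17,12) (17,85/6) (17,160/9) (13,152/9)]
5. Canonical ring: [(13,12) (276/17,12) (17,85/6) (17,160/9) (13,152/9)]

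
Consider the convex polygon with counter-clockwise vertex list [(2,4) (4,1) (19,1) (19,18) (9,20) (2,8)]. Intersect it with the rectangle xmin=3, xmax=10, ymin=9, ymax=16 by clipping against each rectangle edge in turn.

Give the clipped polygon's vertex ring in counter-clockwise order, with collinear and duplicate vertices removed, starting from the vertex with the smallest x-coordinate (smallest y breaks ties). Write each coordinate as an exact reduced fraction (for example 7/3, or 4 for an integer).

Clipped polygon: [(3,9) (10,9) (10,16) (20/3,16) (3,68/7)]

1. After x ≥ 3: [(3,5/2) (4,1) (19,1) (19,18) (9,20) (3,68/7)]
2. After x ≤ 10: [(3,5/2) (4,1) (10,1) (10,99/5) (9,20) (3,68/7)]
3. After y ≥ 9: [(3,9) (10,9) (10,99/5) (9,20) (3,68/7)]
4. After y ≤ 16: [(3,9) (10,9) (10,16) (20/3,16) (3,68/7)]
5. Canonical ring: [(3,9) (10,9) (10,16) (20/3,16) (3,68/7)]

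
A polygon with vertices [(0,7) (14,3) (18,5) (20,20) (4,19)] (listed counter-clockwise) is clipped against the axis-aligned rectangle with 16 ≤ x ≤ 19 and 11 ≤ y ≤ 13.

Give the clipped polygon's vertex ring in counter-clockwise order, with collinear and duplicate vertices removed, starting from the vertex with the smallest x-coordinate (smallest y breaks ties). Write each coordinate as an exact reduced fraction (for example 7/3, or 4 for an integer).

1. After x ≥ 16: [(16,4) (18,5) (20,20) (16,79/4)]
2. After x ≤ 19: [(16,4) (18,5) (19,25/2) (19,319/16) (16,79/4)]
3. After y ≥ 11: [(16,11) (94/5,11) (19,25/2) (19,319/16) (16,79/4)]
4. After y ≤ 13: [(16,13) (16,11) (94/5,11) (19,25/2) (19,13)]
5. Canonical ring: [(16,11) (94/5,11) (19,25/2) (19,13) (16,13)]

Clipped polygon: [(16,11) (94/5,11) (19,25/2) (19,13) (16,13)]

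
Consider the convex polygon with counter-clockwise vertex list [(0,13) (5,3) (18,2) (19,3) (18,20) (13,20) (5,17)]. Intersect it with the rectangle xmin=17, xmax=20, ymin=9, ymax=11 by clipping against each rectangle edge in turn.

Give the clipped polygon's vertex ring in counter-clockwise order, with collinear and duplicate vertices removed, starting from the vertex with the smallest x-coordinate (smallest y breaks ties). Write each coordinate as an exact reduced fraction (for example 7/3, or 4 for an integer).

1. After x ≥ 17: [(17,27/13) (18,2) (19,3) (18,20) (17,20)]
2. After x ≤ 20: [(17,27/13) (18,2) (19,3) (18,20) (17,20)]
3. After y ≥ 9: [(17,9) (317/17,9) (18,20) (17,20)]
4. After y ≤ 11: [(17,11) (17,9) (317/17,9) (315/17,11)]
5. Canonical ring: [(17,9) (317/17,9) (315/17,11) (17,11)]

Clipped polygon: [(17,9) (317/17,9) (315/17,11) (17,11)]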